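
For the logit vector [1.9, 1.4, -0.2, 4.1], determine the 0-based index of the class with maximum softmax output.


Softmax is a monotonic transformation, so it preserves the argmax.
We need to find the index of the maximum logit.
Index 0: 1.9
Index 1: 1.4
Index 2: -0.2
Index 3: 4.1
Maximum logit = 4.1 at index 3

3


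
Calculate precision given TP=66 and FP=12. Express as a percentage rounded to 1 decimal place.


Precision = TP / (TP + FP) * 100
= 66 / (66 + 12)
= 66 / 78
= 0.8462
= 84.6%

84.6


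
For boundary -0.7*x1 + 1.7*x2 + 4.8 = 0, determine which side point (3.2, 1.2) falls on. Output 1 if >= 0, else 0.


Compute -0.7 * 3.2 + 1.7 * 1.2 + 4.8
= -2.24 + 2.04 + 4.8
= 4.6
Since 4.6 >= 0, the point is on the positive side.

1


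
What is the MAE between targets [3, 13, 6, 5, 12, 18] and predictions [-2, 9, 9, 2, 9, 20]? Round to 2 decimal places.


Absolute errors: [5, 4, 3, 3, 3, 2]
Sum of absolute errors = 20
MAE = 20 / 6 = 3.33

3.33


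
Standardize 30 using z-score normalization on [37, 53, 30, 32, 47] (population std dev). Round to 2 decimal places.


Mean = (37 + 53 + 30 + 32 + 47) / 5 = 39.8
Variance = sum((x_i - mean)^2) / n = 78.16
Std = sqrt(78.16) = 8.8408
Z = (x - mean) / std
= (30 - 39.8) / 8.8408
= -9.8 / 8.8408
= -1.11

-1.11


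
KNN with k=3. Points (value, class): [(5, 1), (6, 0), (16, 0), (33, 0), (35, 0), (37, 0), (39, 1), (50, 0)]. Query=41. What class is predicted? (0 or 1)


Distances from query 41:
Point 39 (class 1): distance = 2
Point 37 (class 0): distance = 4
Point 35 (class 0): distance = 6
K=3 nearest neighbors: classes = [1, 0, 0]
Votes for class 1: 1 / 3
Majority vote => class 0

0


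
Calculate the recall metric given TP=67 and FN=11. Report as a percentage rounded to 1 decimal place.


Recall = TP / (TP + FN) * 100
= 67 / (67 + 11)
= 67 / 78
= 0.859
= 85.9%

85.9


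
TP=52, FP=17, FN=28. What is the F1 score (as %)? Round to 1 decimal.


Precision = TP / (TP + FP) = 52 / 69 = 0.7536
Recall = TP / (TP + FN) = 52 / 80 = 0.65
F1 = 2 * P * R / (P + R)
= 2 * 0.7536 * 0.65 / (0.7536 + 0.65)
= 0.9797 / 1.4036
= 0.698
As percentage: 69.8%

69.8


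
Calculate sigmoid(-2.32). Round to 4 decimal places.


sigmoid(z) = 1 / (1 + exp(-z))
exp(-(-2.32)) = exp(2.32) = 10.1757
1 + 10.1757 = 11.1757
1 / 11.1757 = 0.0895

0.0895


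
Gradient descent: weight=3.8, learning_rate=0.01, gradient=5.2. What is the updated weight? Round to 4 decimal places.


w_new = w_old - lr * gradient
= 3.8 - 0.01 * 5.2
= 3.8 - (0.052)
= 3.7480

3.7480


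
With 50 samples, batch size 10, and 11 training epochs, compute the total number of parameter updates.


Iterations per epoch = 50 / 10 = 5
Total updates = iterations_per_epoch * epochs
= 5 * 11
= 55

55


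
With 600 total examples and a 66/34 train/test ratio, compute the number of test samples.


Train samples = 600 * 66% = 396
Test samples = 600 - 396
= 204

204


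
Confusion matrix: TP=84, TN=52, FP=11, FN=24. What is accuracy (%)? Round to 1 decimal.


Accuracy = (TP + TN) / (TP + TN + FP + FN) * 100
= (84 + 52) / (84 + 52 + 11 + 24)
= 136 / 171
= 0.7953
= 79.5%

79.5


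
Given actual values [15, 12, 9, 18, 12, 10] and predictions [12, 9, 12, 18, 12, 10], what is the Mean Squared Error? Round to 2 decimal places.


Differences: [3, 3, -3, 0, 0, 0]
Squared errors: [9, 9, 9, 0, 0, 0]
Sum of squared errors = 27
MSE = 27 / 6 = 4.50

4.50


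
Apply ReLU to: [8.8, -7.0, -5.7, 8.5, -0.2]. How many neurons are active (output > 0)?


ReLU(x) = max(0, x) for each element:
ReLU(8.8) = 8.8
ReLU(-7.0) = 0
ReLU(-5.7) = 0
ReLU(8.5) = 8.5
ReLU(-0.2) = 0
Active neurons (>0): 2

2


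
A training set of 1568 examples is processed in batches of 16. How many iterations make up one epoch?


Iterations per epoch = dataset_size / batch_size
= 1568 / 16
= 98

98


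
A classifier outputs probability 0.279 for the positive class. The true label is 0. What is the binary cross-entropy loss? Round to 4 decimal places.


For y=0: Loss = -log(1-p)
= -log(1 - 0.279)
= -log(0.721)
= -(-0.3271)
= 0.3271

0.3271


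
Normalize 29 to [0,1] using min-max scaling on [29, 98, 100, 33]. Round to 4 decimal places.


Min = 29, Max = 100
Range = 100 - 29 = 71
Scaled = (x - min) / (max - min)
= (29 - 29) / 71
= 0 / 71
= 0.0000

0.0000


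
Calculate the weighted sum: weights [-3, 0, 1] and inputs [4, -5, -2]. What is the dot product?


Element-wise products:
-3 * 4 = -12
0 * -5 = 0
1 * -2 = -2
Sum = -12 + 0 + -2
= -14

-14


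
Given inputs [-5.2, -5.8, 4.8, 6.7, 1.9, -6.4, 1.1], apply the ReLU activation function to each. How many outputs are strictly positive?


ReLU(x) = max(0, x) for each element:
ReLU(-5.2) = 0
ReLU(-5.8) = 0
ReLU(4.8) = 4.8
ReLU(6.7) = 6.7
ReLU(1.9) = 1.9
ReLU(-6.4) = 0
ReLU(1.1) = 1.1
Active neurons (>0): 4

4


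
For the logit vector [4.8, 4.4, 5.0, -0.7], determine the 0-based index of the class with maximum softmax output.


Softmax is a monotonic transformation, so it preserves the argmax.
We need to find the index of the maximum logit.
Index 0: 4.8
Index 1: 4.4
Index 2: 5.0
Index 3: -0.7
Maximum logit = 5.0 at index 2

2


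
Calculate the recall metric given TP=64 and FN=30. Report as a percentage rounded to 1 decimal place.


Recall = TP / (TP + FN) * 100
= 64 / (64 + 30)
= 64 / 94
= 0.6809
= 68.1%

68.1


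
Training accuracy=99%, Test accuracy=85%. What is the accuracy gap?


Gap = train_accuracy - test_accuracy
= 99 - 85
= 14%
This gap suggests the model is overfitting.

14


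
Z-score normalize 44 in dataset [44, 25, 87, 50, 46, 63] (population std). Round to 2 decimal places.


Mean = (44 + 25 + 87 + 50 + 46 + 63) / 6 = 52.5
Variance = sum((x_i - mean)^2) / n = 362.9167
Std = sqrt(362.9167) = 19.0504
Z = (x - mean) / std
= (44 - 52.5) / 19.0504
= -8.5 / 19.0504
= -0.45

-0.45


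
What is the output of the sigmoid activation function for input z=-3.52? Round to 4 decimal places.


sigmoid(z) = 1 / (1 + exp(-z))
exp(-(-3.52)) = exp(3.52) = 33.7844
1 + 33.7844 = 34.7844
1 / 34.7844 = 0.0287

0.0287


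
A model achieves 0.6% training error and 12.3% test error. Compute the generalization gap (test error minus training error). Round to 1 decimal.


Generalization gap = test_error - train_error
= 12.3 - 0.6
= 11.7%
A large gap suggests overfitting.

11.7


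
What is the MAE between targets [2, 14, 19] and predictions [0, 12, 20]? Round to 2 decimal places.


Absolute errors: [2, 2, 1]
Sum of absolute errors = 5
MAE = 5 / 3 = 1.67

1.67


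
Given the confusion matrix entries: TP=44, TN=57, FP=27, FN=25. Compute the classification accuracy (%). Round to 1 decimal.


Accuracy = (TP + TN) / (TP + TN + FP + FN) * 100
= (44 + 57) / (44 + 57 + 27 + 25)
= 101 / 153
= 0.6601
= 66.0%

66.0


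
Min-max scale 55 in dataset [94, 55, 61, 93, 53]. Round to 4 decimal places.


Min = 53, Max = 94
Range = 94 - 53 = 41
Scaled = (x - min) / (max - min)
= (55 - 53) / 41
= 2 / 41
= 0.0488

0.0488


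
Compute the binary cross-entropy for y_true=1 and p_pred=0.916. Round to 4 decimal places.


For y=1: Loss = -log(p)
= -log(0.916)
= -(-0.0877)
= 0.0877

0.0877


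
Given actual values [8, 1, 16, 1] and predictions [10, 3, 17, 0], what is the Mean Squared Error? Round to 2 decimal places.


Differences: [-2, -2, -1, 1]
Squared errors: [4, 4, 1, 1]
Sum of squared errors = 10
MSE = 10 / 4 = 2.50

2.50


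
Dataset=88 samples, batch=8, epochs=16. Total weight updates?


Iterations per epoch = 88 / 8 = 11
Total updates = iterations_per_epoch * epochs
= 11 * 16
= 176

176


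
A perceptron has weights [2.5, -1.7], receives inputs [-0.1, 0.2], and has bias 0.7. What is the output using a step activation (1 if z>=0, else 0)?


z = w . x + b
= 2.5*-0.1 + -1.7*0.2 + 0.7
= -0.25 + -0.34 + 0.7
= -0.59 + 0.7
= 0.11
Since z = 0.11 >= 0, output = 1

1


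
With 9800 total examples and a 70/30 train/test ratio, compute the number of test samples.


Train samples = 9800 * 70% = 6860
Test samples = 9800 - 6860
= 2940

2940


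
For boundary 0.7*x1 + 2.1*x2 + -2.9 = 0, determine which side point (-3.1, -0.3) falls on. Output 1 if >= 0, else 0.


Compute 0.7 * -3.1 + 2.1 * -0.3 + -2.9
= -2.17 + -0.63 + -2.9
= -5.7
Since -5.7 < 0, the point is on the negative side.

0


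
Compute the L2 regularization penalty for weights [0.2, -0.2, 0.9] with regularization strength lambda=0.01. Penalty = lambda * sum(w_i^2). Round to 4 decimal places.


Squaring each weight:
0.2^2 = 0.04
(-0.2)^2 = 0.04
0.9^2 = 0.81
Sum of squares = 0.89
Penalty = 0.01 * 0.89 = 0.0089

0.0089


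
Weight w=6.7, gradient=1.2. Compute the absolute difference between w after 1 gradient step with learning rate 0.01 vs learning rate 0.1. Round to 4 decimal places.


With lr=0.01: w_new = 6.7 - 0.01 * 1.2 = 6.688
With lr=0.1: w_new = 6.7 - 0.1 * 1.2 = 6.58
Absolute difference = |6.688 - 6.58|
= 0.1080

0.1080


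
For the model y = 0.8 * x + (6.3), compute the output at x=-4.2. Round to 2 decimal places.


y = 0.8 * -4.2 + (6.3)
= -3.36 + (6.3)
= 2.94

2.94


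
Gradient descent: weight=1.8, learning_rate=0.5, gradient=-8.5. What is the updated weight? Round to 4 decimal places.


w_new = w_old - lr * gradient
= 1.8 - 0.5 * -8.5
= 1.8 - (-4.25)
= 6.0500

6.0500


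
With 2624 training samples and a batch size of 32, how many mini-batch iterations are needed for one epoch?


Iterations per epoch = dataset_size / batch_size
= 2624 / 32
= 82

82


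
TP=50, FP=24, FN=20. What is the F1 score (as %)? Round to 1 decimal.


Precision = TP / (TP + FP) = 50 / 74 = 0.6757
Recall = TP / (TP + FN) = 50 / 70 = 0.7143
F1 = 2 * P * R / (P + R)
= 2 * 0.6757 * 0.7143 / (0.6757 + 0.7143)
= 0.9653 / 1.39
= 0.6944
As percentage: 69.4%

69.4


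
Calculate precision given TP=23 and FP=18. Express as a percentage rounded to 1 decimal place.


Precision = TP / (TP + FP) * 100
= 23 / (23 + 18)
= 23 / 41
= 0.561
= 56.1%

56.1


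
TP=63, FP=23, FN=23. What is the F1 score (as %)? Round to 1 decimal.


Precision = TP / (TP + FP) = 63 / 86 = 0.7326
Recall = TP / (TP + FN) = 63 / 86 = 0.7326
F1 = 2 * P * R / (P + R)
= 2 * 0.7326 * 0.7326 / (0.7326 + 0.7326)
= 1.0733 / 1.4651
= 0.7326
As percentage: 73.3%

73.3


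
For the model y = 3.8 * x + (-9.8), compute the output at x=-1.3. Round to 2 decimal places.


y = 3.8 * -1.3 + (-9.8)
= -4.94 + (-9.8)
= -14.74

-14.74


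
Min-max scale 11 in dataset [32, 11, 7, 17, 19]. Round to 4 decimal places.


Min = 7, Max = 32
Range = 32 - 7 = 25
Scaled = (x - min) / (max - min)
= (11 - 7) / 25
= 4 / 25
= 0.1600

0.1600


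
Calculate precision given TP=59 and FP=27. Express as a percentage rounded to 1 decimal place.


Precision = TP / (TP + FP) * 100
= 59 / (59 + 27)
= 59 / 86
= 0.686
= 68.6%

68.6


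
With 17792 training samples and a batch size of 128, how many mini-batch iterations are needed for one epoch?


Iterations per epoch = dataset_size / batch_size
= 17792 / 128
= 139

139


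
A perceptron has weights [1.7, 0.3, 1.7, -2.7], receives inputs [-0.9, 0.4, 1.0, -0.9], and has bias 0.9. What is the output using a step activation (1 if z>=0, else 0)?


z = w . x + b
= 1.7*-0.9 + 0.3*0.4 + 1.7*1.0 + -2.7*-0.9 + 0.9
= -1.53 + 0.12 + 1.7 + 2.43 + 0.9
= 2.72 + 0.9
= 3.62
Since z = 3.62 >= 0, output = 1

1


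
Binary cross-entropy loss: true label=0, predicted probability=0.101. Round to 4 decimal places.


For y=0: Loss = -log(1-p)
= -log(1 - 0.101)
= -log(0.899)
= -(-0.1065)
= 0.1065

0.1065


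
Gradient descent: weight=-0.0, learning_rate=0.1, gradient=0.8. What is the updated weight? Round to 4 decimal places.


w_new = w_old - lr * gradient
= -0.0 - 0.1 * 0.8
= -0.0 - (0.08)
= -0.0800

-0.0800


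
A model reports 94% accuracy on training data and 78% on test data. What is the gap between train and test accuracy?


Gap = train_accuracy - test_accuracy
= 94 - 78
= 16%
This gap suggests the model is overfitting.

16


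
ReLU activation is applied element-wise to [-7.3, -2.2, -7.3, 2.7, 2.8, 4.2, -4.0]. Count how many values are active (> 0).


ReLU(x) = max(0, x) for each element:
ReLU(-7.3) = 0
ReLU(-2.2) = 0
ReLU(-7.3) = 0
ReLU(2.7) = 2.7
ReLU(2.8) = 2.8
ReLU(4.2) = 4.2
ReLU(-4.0) = 0
Active neurons (>0): 3

3


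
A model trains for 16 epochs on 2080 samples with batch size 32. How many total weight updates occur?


Iterations per epoch = 2080 / 32 = 65
Total updates = iterations_per_epoch * epochs
= 65 * 16
= 1040

1040


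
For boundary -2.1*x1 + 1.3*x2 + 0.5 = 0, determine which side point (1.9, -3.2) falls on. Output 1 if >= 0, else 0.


Compute -2.1 * 1.9 + 1.3 * -3.2 + 0.5
= -3.99 + -4.16 + 0.5
= -7.65
Since -7.65 < 0, the point is on the negative side.

0


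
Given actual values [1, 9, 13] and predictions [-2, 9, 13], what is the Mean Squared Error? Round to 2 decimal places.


Differences: [3, 0, 0]
Squared errors: [9, 0, 0]
Sum of squared errors = 9
MSE = 9 / 3 = 3.00

3.00


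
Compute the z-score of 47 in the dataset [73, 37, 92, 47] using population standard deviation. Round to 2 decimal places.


Mean = (73 + 37 + 92 + 47) / 4 = 62.25
Variance = sum((x_i - mean)^2) / n = 467.6875
Std = sqrt(467.6875) = 21.6261
Z = (x - mean) / std
= (47 - 62.25) / 21.6261
= -15.25 / 21.6261
= -0.71

-0.71


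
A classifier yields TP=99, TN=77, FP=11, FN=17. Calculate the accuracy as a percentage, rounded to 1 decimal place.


Accuracy = (TP + TN) / (TP + TN + FP + FN) * 100
= (99 + 77) / (99 + 77 + 11 + 17)
= 176 / 204
= 0.8627
= 86.3%

86.3


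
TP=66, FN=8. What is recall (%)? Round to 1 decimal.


Recall = TP / (TP + FN) * 100
= 66 / (66 + 8)
= 66 / 74
= 0.8919
= 89.2%

89.2


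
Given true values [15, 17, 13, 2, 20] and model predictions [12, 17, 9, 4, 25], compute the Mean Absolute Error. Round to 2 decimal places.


Absolute errors: [3, 0, 4, 2, 5]
Sum of absolute errors = 14
MAE = 14 / 5 = 2.80

2.80


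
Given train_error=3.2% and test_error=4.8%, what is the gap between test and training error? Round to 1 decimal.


Generalization gap = test_error - train_error
= 4.8 - 3.2
= 1.6%
A small gap suggests good generalization.

1.6


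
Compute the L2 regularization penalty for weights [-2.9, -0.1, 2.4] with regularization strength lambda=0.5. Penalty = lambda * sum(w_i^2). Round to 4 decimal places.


Squaring each weight:
(-2.9)^2 = 8.41
(-0.1)^2 = 0.01
2.4^2 = 5.76
Sum of squares = 14.18
Penalty = 0.5 * 14.18 = 7.0900

7.0900


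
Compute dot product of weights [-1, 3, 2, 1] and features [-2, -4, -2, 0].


Element-wise products:
-1 * -2 = 2
3 * -4 = -12
2 * -2 = -4
1 * 0 = 0
Sum = 2 + -12 + -4 + 0
= -14

-14


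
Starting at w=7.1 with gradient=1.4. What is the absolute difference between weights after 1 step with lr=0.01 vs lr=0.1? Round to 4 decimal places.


With lr=0.01: w_new = 7.1 - 0.01 * 1.4 = 7.086
With lr=0.1: w_new = 7.1 - 0.1 * 1.4 = 6.96
Absolute difference = |7.086 - 6.96|
= 0.1260

0.1260


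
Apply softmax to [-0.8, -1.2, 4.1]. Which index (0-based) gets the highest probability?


Softmax is a monotonic transformation, so it preserves the argmax.
We need to find the index of the maximum logit.
Index 0: -0.8
Index 1: -1.2
Index 2: 4.1
Maximum logit = 4.1 at index 2

2


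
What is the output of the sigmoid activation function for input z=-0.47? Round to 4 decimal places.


sigmoid(z) = 1 / (1 + exp(-z))
exp(-(-0.47)) = exp(0.47) = 1.6
1 + 1.6 = 2.6
1 / 2.6 = 0.3846

0.3846


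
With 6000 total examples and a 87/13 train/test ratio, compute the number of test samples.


Train samples = 6000 * 87% = 5220
Test samples = 6000 - 5220
= 780

780


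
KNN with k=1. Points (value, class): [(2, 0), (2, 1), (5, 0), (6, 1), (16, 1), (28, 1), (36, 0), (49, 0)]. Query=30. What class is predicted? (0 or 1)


Distances from query 30:
Point 28 (class 1): distance = 2
K=1 nearest neighbors: classes = [1]
Votes for class 1: 1 / 1
Majority vote => class 1

1


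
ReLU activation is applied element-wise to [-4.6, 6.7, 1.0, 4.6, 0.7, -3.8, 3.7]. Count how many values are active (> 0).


ReLU(x) = max(0, x) for each element:
ReLU(-4.6) = 0
ReLU(6.7) = 6.7
ReLU(1.0) = 1.0
ReLU(4.6) = 4.6
ReLU(0.7) = 0.7
ReLU(-3.8) = 0
ReLU(3.7) = 3.7
Active neurons (>0): 5

5


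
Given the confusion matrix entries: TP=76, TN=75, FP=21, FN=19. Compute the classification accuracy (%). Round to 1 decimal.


Accuracy = (TP + TN) / (TP + TN + FP + FN) * 100
= (76 + 75) / (76 + 75 + 21 + 19)
= 151 / 191
= 0.7906
= 79.1%

79.1


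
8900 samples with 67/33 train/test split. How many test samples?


Train samples = 8900 * 67% = 5963
Test samples = 8900 - 5963
= 2937

2937


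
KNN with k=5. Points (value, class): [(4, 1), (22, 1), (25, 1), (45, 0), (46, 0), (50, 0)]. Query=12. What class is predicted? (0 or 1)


Distances from query 12:
Point 4 (class 1): distance = 8
Point 22 (class 1): distance = 10
Point 25 (class 1): distance = 13
Point 45 (class 0): distance = 33
Point 46 (class 0): distance = 34
K=5 nearest neighbors: classes = [1, 1, 1, 0, 0]
Votes for class 1: 3 / 5
Majority vote => class 1

1


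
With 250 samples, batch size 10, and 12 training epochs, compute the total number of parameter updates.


Iterations per epoch = 250 / 10 = 25
Total updates = iterations_per_epoch * epochs
= 25 * 12
= 300

300


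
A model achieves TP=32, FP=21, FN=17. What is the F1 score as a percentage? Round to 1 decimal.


Precision = TP / (TP + FP) = 32 / 53 = 0.6038
Recall = TP / (TP + FN) = 32 / 49 = 0.6531
F1 = 2 * P * R / (P + R)
= 2 * 0.6038 * 0.6531 / (0.6038 + 0.6531)
= 0.7886 / 1.2568
= 0.6275
As percentage: 62.7%

62.7


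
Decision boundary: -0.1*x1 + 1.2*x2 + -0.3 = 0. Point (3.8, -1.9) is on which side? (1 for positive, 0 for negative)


Compute -0.1 * 3.8 + 1.2 * -1.9 + -0.3
= -0.38 + -2.28 + -0.3
= -2.96
Since -2.96 < 0, the point is on the negative side.

0


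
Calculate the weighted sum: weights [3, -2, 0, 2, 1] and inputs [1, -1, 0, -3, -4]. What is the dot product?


Element-wise products:
3 * 1 = 3
-2 * -1 = 2
0 * 0 = 0
2 * -3 = -6
1 * -4 = -4
Sum = 3 + 2 + 0 + -6 + -4
= -5

-5


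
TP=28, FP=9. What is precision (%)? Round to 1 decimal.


Precision = TP / (TP + FP) * 100
= 28 / (28 + 9)
= 28 / 37
= 0.7568
= 75.7%

75.7


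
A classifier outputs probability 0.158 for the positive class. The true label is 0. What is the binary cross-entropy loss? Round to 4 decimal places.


For y=0: Loss = -log(1-p)
= -log(1 - 0.158)
= -log(0.842)
= -(-0.172)
= 0.1720

0.1720


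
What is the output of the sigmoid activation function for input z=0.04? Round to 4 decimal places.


sigmoid(z) = 1 / (1 + exp(-z))
exp(-(0.04)) = exp(-0.04) = 0.9608
1 + 0.9608 = 1.9608
1 / 1.9608 = 0.5100

0.5100


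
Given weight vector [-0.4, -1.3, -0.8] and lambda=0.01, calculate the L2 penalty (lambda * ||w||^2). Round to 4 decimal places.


Squaring each weight:
(-0.4)^2 = 0.16
(-1.3)^2 = 1.69
(-0.8)^2 = 0.64
Sum of squares = 2.49
Penalty = 0.01 * 2.49 = 0.0249

0.0249


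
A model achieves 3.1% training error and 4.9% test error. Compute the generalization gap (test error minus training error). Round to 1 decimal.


Generalization gap = test_error - train_error
= 4.9 - 3.1
= 1.8%
A small gap suggests good generalization.

1.8


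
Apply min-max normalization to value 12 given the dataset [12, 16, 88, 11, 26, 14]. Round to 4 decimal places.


Min = 11, Max = 88
Range = 88 - 11 = 77
Scaled = (x - min) / (max - min)
= (12 - 11) / 77
= 1 / 77
= 0.0130

0.0130


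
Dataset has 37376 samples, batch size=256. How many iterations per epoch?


Iterations per epoch = dataset_size / batch_size
= 37376 / 256
= 146

146


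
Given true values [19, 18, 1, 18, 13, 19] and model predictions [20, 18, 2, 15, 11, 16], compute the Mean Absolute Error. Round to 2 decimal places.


Absolute errors: [1, 0, 1, 3, 2, 3]
Sum of absolute errors = 10
MAE = 10 / 6 = 1.67

1.67


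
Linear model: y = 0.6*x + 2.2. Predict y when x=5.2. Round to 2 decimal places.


y = 0.6 * 5.2 + (2.2)
= 3.12 + (2.2)
= 5.32

5.32


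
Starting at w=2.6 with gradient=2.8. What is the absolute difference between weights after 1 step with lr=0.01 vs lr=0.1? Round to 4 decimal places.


With lr=0.01: w_new = 2.6 - 0.01 * 2.8 = 2.572
With lr=0.1: w_new = 2.6 - 0.1 * 2.8 = 2.32
Absolute difference = |2.572 - 2.32|
= 0.2520

0.2520


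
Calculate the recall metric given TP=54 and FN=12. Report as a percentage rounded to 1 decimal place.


Recall = TP / (TP + FN) * 100
= 54 / (54 + 12)
= 54 / 66
= 0.8182
= 81.8%

81.8


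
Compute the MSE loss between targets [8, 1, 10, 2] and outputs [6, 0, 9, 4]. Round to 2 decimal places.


Differences: [2, 1, 1, -2]
Squared errors: [4, 1, 1, 4]
Sum of squared errors = 10
MSE = 10 / 4 = 2.50

2.50


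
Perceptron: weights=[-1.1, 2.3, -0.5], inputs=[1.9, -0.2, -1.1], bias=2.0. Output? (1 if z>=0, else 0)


z = w . x + b
= -1.1*1.9 + 2.3*-0.2 + -0.5*-1.1 + 2.0
= -2.09 + -0.46 + 0.55 + 2.0
= -2.0 + 2.0
= 0.0
Since z = 0.0 >= 0, output = 1

1


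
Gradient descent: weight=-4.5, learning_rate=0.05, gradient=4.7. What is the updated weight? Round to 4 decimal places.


w_new = w_old - lr * gradient
= -4.5 - 0.05 * 4.7
= -4.5 - (0.235)
= -4.7350

-4.7350


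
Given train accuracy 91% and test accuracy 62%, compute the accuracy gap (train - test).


Gap = train_accuracy - test_accuracy
= 91 - 62
= 29%
This large gap strongly indicates overfitting.

29


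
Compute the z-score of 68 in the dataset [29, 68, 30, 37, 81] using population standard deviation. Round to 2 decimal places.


Mean = (29 + 68 + 30 + 37 + 81) / 5 = 49.0
Variance = sum((x_i - mean)^2) / n = 458.0
Std = sqrt(458.0) = 21.4009
Z = (x - mean) / std
= (68 - 49.0) / 21.4009
= 19.0 / 21.4009
= 0.89

0.89


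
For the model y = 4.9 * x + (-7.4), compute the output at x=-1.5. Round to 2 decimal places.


y = 4.9 * -1.5 + (-7.4)
= -7.35 + (-7.4)
= -14.75

-14.75


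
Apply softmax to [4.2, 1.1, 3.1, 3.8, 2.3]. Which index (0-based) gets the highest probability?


Softmax is a monotonic transformation, so it preserves the argmax.
We need to find the index of the maximum logit.
Index 0: 4.2
Index 1: 1.1
Index 2: 3.1
Index 3: 3.8
Index 4: 2.3
Maximum logit = 4.2 at index 0

0


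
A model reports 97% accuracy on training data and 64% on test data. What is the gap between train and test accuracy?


Gap = train_accuracy - test_accuracy
= 97 - 64
= 33%
This large gap strongly indicates overfitting.

33


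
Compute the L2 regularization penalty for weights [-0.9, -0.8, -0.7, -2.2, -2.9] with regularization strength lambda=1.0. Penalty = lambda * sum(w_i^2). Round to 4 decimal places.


Squaring each weight:
(-0.9)^2 = 0.81
(-0.8)^2 = 0.64
(-0.7)^2 = 0.49
(-2.2)^2 = 4.84
(-2.9)^2 = 8.41
Sum of squares = 15.19
Penalty = 1.0 * 15.19 = 15.1900

15.1900


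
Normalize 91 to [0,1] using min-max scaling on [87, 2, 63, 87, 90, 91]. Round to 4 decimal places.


Min = 2, Max = 91
Range = 91 - 2 = 89
Scaled = (x - min) / (max - min)
= (91 - 2) / 89
= 89 / 89
= 1.0000

1.0000


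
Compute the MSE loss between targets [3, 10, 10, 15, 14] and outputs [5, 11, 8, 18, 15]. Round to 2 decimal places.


Differences: [-2, -1, 2, -3, -1]
Squared errors: [4, 1, 4, 9, 1]
Sum of squared errors = 19
MSE = 19 / 5 = 3.80

3.80


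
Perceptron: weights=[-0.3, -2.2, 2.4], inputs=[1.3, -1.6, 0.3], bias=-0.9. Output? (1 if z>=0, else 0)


z = w . x + b
= -0.3*1.3 + -2.2*-1.6 + 2.4*0.3 + -0.9
= -0.39 + 3.52 + 0.72 + -0.9
= 3.85 + -0.9
= 2.95
Since z = 2.95 >= 0, output = 1

1


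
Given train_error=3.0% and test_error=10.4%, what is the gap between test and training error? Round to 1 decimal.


Generalization gap = test_error - train_error
= 10.4 - 3.0
= 7.4%
A moderate gap.

7.4


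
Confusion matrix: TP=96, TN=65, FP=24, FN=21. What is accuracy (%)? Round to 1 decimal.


Accuracy = (TP + TN) / (TP + TN + FP + FN) * 100
= (96 + 65) / (96 + 65 + 24 + 21)
= 161 / 206
= 0.7816
= 78.2%

78.2


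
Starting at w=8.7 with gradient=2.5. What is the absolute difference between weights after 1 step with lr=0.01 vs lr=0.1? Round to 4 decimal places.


With lr=0.01: w_new = 8.7 - 0.01 * 2.5 = 8.675
With lr=0.1: w_new = 8.7 - 0.1 * 2.5 = 8.45
Absolute difference = |8.675 - 8.45|
= 0.2250

0.2250


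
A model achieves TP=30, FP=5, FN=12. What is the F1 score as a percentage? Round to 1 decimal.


Precision = TP / (TP + FP) = 30 / 35 = 0.8571
Recall = TP / (TP + FN) = 30 / 42 = 0.7143
F1 = 2 * P * R / (P + R)
= 2 * 0.8571 * 0.7143 / (0.8571 + 0.7143)
= 1.2245 / 1.5714
= 0.7792
As percentage: 77.9%

77.9


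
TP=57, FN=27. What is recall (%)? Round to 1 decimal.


Recall = TP / (TP + FN) * 100
= 57 / (57 + 27)
= 57 / 84
= 0.6786
= 67.9%

67.9


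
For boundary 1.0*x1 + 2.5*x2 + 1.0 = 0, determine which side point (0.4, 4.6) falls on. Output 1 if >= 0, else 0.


Compute 1.0 * 0.4 + 2.5 * 4.6 + 1.0
= 0.4 + 11.5 + 1.0
= 12.9
Since 12.9 >= 0, the point is on the positive side.

1


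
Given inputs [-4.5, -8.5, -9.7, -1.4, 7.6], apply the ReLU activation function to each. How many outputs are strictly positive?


ReLU(x) = max(0, x) for each element:
ReLU(-4.5) = 0
ReLU(-8.5) = 0
ReLU(-9.7) = 0
ReLU(-1.4) = 0
ReLU(7.6) = 7.6
Active neurons (>0): 1

1


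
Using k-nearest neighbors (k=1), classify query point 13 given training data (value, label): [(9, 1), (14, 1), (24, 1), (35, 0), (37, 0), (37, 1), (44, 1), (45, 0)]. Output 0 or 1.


Distances from query 13:
Point 14 (class 1): distance = 1
K=1 nearest neighbors: classes = [1]
Votes for class 1: 1 / 1
Majority vote => class 1

1


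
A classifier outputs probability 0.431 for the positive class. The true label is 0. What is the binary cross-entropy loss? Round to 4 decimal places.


For y=0: Loss = -log(1-p)
= -log(1 - 0.431)
= -log(0.569)
= -(-0.5639)
= 0.5639

0.5639


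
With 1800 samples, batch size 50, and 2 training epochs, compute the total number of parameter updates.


Iterations per epoch = 1800 / 50 = 36
Total updates = iterations_per_epoch * epochs
= 36 * 2
= 72

72


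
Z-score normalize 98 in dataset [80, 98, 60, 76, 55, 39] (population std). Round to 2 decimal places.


Mean = (80 + 98 + 60 + 76 + 55 + 39) / 6 = 68.0
Variance = sum((x_i - mean)^2) / n = 363.6667
Std = sqrt(363.6667) = 19.07
Z = (x - mean) / std
= (98 - 68.0) / 19.07
= 30.0 / 19.07
= 1.57

1.57


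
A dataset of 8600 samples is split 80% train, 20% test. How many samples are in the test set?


Train samples = 8600 * 80% = 6880
Test samples = 8600 - 6880
= 1720

1720


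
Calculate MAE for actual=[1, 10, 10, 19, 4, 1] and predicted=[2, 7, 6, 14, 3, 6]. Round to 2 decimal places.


Absolute errors: [1, 3, 4, 5, 1, 5]
Sum of absolute errors = 19
MAE = 19 / 6 = 3.17

3.17


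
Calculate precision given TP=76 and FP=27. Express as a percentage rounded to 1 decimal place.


Precision = TP / (TP + FP) * 100
= 76 / (76 + 27)
= 76 / 103
= 0.7379
= 73.8%

73.8


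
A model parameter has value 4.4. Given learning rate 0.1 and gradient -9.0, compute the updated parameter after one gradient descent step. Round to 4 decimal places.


w_new = w_old - lr * gradient
= 4.4 - 0.1 * -9.0
= 4.4 - (-0.9)
= 5.3000

5.3000


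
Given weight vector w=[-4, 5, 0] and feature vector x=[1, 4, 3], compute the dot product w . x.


Element-wise products:
-4 * 1 = -4
5 * 4 = 20
0 * 3 = 0
Sum = -4 + 20 + 0
= 16

16


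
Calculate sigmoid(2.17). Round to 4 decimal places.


sigmoid(z) = 1 / (1 + exp(-z))
exp(-(2.17)) = exp(-2.17) = 0.1142
1 + 0.1142 = 1.1142
1 / 1.1142 = 0.8975

0.8975


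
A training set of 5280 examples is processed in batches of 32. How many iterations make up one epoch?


Iterations per epoch = dataset_size / batch_size
= 5280 / 32
= 165

165


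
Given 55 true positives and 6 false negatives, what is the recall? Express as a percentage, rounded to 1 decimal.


Recall = TP / (TP + FN) * 100
= 55 / (55 + 6)
= 55 / 61
= 0.9016
= 90.2%

90.2


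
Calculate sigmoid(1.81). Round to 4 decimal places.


sigmoid(z) = 1 / (1 + exp(-z))
exp(-(1.81)) = exp(-1.81) = 0.1637
1 + 0.1637 = 1.1637
1 / 1.1637 = 0.8594

0.8594


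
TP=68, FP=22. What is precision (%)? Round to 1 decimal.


Precision = TP / (TP + FP) * 100
= 68 / (68 + 22)
= 68 / 90
= 0.7556
= 75.6%

75.6


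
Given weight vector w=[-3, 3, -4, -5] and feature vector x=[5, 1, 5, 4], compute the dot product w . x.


Element-wise products:
-3 * 5 = -15
3 * 1 = 3
-4 * 5 = -20
-5 * 4 = -20
Sum = -15 + 3 + -20 + -20
= -52

-52


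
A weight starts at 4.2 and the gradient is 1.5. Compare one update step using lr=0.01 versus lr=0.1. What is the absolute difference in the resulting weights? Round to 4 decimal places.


With lr=0.01: w_new = 4.2 - 0.01 * 1.5 = 4.185
With lr=0.1: w_new = 4.2 - 0.1 * 1.5 = 4.05
Absolute difference = |4.185 - 4.05|
= 0.1350

0.1350


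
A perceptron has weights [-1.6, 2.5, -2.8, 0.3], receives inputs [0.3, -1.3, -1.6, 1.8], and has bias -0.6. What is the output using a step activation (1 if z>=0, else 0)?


z = w . x + b
= -1.6*0.3 + 2.5*-1.3 + -2.8*-1.6 + 0.3*1.8 + -0.6
= -0.48 + -3.25 + 4.48 + 0.54 + -0.6
= 1.29 + -0.6
= 0.69
Since z = 0.69 >= 0, output = 1

1


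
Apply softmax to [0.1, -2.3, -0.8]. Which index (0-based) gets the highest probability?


Softmax is a monotonic transformation, so it preserves the argmax.
We need to find the index of the maximum logit.
Index 0: 0.1
Index 1: -2.3
Index 2: -0.8
Maximum logit = 0.1 at index 0

0


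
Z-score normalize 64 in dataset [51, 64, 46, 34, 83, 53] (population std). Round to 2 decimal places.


Mean = (51 + 64 + 46 + 34 + 83 + 53) / 6 = 55.1667
Variance = sum((x_i - mean)^2) / n = 234.4722
Std = sqrt(234.4722) = 15.3125
Z = (x - mean) / std
= (64 - 55.1667) / 15.3125
= 8.8333 / 15.3125
= 0.58

0.58


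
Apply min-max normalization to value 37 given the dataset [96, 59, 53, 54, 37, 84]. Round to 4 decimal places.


Min = 37, Max = 96
Range = 96 - 37 = 59
Scaled = (x - min) / (max - min)
= (37 - 37) / 59
= 0 / 59
= 0.0000

0.0000


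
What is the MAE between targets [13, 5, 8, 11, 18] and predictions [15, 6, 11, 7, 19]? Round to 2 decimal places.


Absolute errors: [2, 1, 3, 4, 1]
Sum of absolute errors = 11
MAE = 11 / 5 = 2.20

2.20


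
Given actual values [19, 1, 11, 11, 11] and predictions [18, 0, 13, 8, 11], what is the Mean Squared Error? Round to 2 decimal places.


Differences: [1, 1, -2, 3, 0]
Squared errors: [1, 1, 4, 9, 0]
Sum of squared errors = 15
MSE = 15 / 5 = 3.00

3.00


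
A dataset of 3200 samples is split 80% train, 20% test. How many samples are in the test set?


Train samples = 3200 * 80% = 2560
Test samples = 3200 - 2560
= 640

640


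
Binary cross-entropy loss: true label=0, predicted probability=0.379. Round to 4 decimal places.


For y=0: Loss = -log(1-p)
= -log(1 - 0.379)
= -log(0.621)
= -(-0.4764)
= 0.4764

0.4764


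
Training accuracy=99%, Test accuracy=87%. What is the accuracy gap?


Gap = train_accuracy - test_accuracy
= 99 - 87
= 12%
This gap suggests the model is overfitting.

12


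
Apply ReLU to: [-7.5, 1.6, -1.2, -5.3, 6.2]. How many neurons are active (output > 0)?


ReLU(x) = max(0, x) for each element:
ReLU(-7.5) = 0
ReLU(1.6) = 1.6
ReLU(-1.2) = 0
ReLU(-5.3) = 0
ReLU(6.2) = 6.2
Active neurons (>0): 2

2


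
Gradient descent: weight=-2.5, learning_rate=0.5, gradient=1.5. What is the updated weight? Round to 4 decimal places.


w_new = w_old - lr * gradient
= -2.5 - 0.5 * 1.5
= -2.5 - (0.75)
= -3.2500

-3.2500


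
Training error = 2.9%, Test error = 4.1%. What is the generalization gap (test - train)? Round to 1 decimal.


Generalization gap = test_error - train_error
= 4.1 - 2.9
= 1.2%
A small gap suggests good generalization.

1.2


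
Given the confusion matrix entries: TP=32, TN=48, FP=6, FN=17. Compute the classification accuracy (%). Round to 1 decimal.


Accuracy = (TP + TN) / (TP + TN + FP + FN) * 100
= (32 + 48) / (32 + 48 + 6 + 17)
= 80 / 103
= 0.7767
= 77.7%

77.7


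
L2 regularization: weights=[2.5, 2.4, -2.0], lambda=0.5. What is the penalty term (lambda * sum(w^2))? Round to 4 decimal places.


Squaring each weight:
2.5^2 = 6.25
2.4^2 = 5.76
(-2.0)^2 = 4.0
Sum of squares = 16.01
Penalty = 0.5 * 16.01 = 8.0050

8.0050


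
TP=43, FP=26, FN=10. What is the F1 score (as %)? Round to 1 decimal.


Precision = TP / (TP + FP) = 43 / 69 = 0.6232
Recall = TP / (TP + FN) = 43 / 53 = 0.8113
F1 = 2 * P * R / (P + R)
= 2 * 0.6232 * 0.8113 / (0.6232 + 0.8113)
= 1.0112 / 1.4345
= 0.7049
As percentage: 70.5%

70.5


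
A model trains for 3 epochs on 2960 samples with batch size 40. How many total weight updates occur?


Iterations per epoch = 2960 / 40 = 74
Total updates = iterations_per_epoch * epochs
= 74 * 3
= 222

222


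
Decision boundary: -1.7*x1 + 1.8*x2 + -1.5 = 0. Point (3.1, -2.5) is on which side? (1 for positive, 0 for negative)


Compute -1.7 * 3.1 + 1.8 * -2.5 + -1.5
= -5.27 + -4.5 + -1.5
= -11.27
Since -11.27 < 0, the point is on the negative side.

0


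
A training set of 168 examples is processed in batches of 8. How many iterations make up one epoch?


Iterations per epoch = dataset_size / batch_size
= 168 / 8
= 21

21


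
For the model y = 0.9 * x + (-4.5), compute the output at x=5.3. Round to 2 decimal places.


y = 0.9 * 5.3 + (-4.5)
= 4.77 + (-4.5)
= 0.27

0.27


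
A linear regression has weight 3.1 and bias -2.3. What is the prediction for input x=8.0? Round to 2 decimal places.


y = 3.1 * 8.0 + (-2.3)
= 24.8 + (-2.3)
= 22.50

22.50


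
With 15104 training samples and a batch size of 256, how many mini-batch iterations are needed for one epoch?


Iterations per epoch = dataset_size / batch_size
= 15104 / 256
= 59

59


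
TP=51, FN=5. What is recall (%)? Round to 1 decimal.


Recall = TP / (TP + FN) * 100
= 51 / (51 + 5)
= 51 / 56
= 0.9107
= 91.1%

91.1


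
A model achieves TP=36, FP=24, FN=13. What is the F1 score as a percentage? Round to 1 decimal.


Precision = TP / (TP + FP) = 36 / 60 = 0.6
Recall = TP / (TP + FN) = 36 / 49 = 0.7347
F1 = 2 * P * R / (P + R)
= 2 * 0.6 * 0.7347 / (0.6 + 0.7347)
= 0.8816 / 1.3347
= 0.6606
As percentage: 66.1%

66.1


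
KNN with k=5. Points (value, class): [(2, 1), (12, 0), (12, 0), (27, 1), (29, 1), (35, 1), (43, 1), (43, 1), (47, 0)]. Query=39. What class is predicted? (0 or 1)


Distances from query 39:
Point 35 (class 1): distance = 4
Point 43 (class 1): distance = 4
Point 43 (class 1): distance = 4
Point 47 (class 0): distance = 8
Point 29 (class 1): distance = 10
K=5 nearest neighbors: classes = [1, 1, 1, 0, 1]
Votes for class 1: 4 / 5
Majority vote => class 1

1


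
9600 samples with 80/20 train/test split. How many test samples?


Train samples = 9600 * 80% = 7680
Test samples = 9600 - 7680
= 1920

1920


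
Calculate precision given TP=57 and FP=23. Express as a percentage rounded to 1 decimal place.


Precision = TP / (TP + FP) * 100
= 57 / (57 + 23)
= 57 / 80
= 0.7125
= 71.3%

71.3


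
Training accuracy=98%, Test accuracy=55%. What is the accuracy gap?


Gap = train_accuracy - test_accuracy
= 98 - 55
= 43%
This large gap strongly indicates overfitting.

43


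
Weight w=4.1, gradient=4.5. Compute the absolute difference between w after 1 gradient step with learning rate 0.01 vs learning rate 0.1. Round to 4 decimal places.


With lr=0.01: w_new = 4.1 - 0.01 * 4.5 = 4.055
With lr=0.1: w_new = 4.1 - 0.1 * 4.5 = 3.65
Absolute difference = |4.055 - 3.65|
= 0.4050

0.4050


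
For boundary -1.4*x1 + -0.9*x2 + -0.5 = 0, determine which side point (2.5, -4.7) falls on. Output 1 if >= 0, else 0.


Compute -1.4 * 2.5 + -0.9 * -4.7 + -0.5
= -3.5 + 4.23 + -0.5
= 0.23
Since 0.23 >= 0, the point is on the positive side.

1


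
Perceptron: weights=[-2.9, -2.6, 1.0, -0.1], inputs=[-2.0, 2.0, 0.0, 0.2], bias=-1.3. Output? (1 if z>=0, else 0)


z = w . x + b
= -2.9*-2.0 + -2.6*2.0 + 1.0*0.0 + -0.1*0.2 + -1.3
= 5.8 + -5.2 + 0.0 + -0.02 + -1.3
= 0.58 + -1.3
= -0.72
Since z = -0.72 < 0, output = 0

0


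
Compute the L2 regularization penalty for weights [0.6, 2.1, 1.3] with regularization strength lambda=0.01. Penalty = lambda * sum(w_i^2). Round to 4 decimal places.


Squaring each weight:
0.6^2 = 0.36
2.1^2 = 4.41
1.3^2 = 1.69
Sum of squares = 6.46
Penalty = 0.01 * 6.46 = 0.0646

0.0646


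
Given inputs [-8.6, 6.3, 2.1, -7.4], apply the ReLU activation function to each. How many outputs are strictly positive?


ReLU(x) = max(0, x) for each element:
ReLU(-8.6) = 0
ReLU(6.3) = 6.3
ReLU(2.1) = 2.1
ReLU(-7.4) = 0
Active neurons (>0): 2

2


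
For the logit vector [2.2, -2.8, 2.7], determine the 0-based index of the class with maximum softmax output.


Softmax is a monotonic transformation, so it preserves the argmax.
We need to find the index of the maximum logit.
Index 0: 2.2
Index 1: -2.8
Index 2: 2.7
Maximum logit = 2.7 at index 2

2


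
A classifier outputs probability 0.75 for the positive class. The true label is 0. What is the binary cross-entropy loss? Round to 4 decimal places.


For y=0: Loss = -log(1-p)
= -log(1 - 0.75)
= -log(0.25)
= -(-1.3863)
= 1.3863

1.3863


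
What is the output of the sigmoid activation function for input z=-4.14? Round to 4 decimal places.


sigmoid(z) = 1 / (1 + exp(-z))
exp(-(-4.14)) = exp(4.14) = 62.8028
1 + 62.8028 = 63.8028
1 / 63.8028 = 0.0157

0.0157


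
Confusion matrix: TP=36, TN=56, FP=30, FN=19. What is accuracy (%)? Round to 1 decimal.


Accuracy = (TP + TN) / (TP + TN + FP + FN) * 100
= (36 + 56) / (36 + 56 + 30 + 19)
= 92 / 141
= 0.6525
= 65.2%

65.2


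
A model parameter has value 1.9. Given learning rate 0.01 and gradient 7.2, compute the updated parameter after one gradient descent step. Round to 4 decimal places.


w_new = w_old - lr * gradient
= 1.9 - 0.01 * 7.2
= 1.9 - (0.072)
= 1.8280

1.8280


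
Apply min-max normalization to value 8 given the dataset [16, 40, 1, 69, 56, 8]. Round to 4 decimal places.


Min = 1, Max = 69
Range = 69 - 1 = 68
Scaled = (x - min) / (max - min)
= (8 - 1) / 68
= 7 / 68
= 0.1029

0.1029


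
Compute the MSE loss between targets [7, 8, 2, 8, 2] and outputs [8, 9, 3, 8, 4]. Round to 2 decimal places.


Differences: [-1, -1, -1, 0, -2]
Squared errors: [1, 1, 1, 0, 4]
Sum of squared errors = 7
MSE = 7 / 5 = 1.40

1.40


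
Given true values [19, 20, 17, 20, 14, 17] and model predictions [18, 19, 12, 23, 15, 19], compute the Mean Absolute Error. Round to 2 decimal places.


Absolute errors: [1, 1, 5, 3, 1, 2]
Sum of absolute errors = 13
MAE = 13 / 6 = 2.17

2.17


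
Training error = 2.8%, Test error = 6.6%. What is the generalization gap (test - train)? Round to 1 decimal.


Generalization gap = test_error - train_error
= 6.6 - 2.8
= 3.8%
A moderate gap.

3.8


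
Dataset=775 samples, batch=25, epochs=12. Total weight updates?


Iterations per epoch = 775 / 25 = 31
Total updates = iterations_per_epoch * epochs
= 31 * 12
= 372

372


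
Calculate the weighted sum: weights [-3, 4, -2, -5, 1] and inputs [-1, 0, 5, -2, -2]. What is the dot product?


Element-wise products:
-3 * -1 = 3
4 * 0 = 0
-2 * 5 = -10
-5 * -2 = 10
1 * -2 = -2
Sum = 3 + 0 + -10 + 10 + -2
= 1

1


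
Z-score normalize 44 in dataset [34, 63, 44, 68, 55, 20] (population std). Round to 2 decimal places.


Mean = (34 + 63 + 44 + 68 + 55 + 20) / 6 = 47.3333
Variance = sum((x_i - mean)^2) / n = 277.8889
Std = sqrt(277.8889) = 16.67
Z = (x - mean) / std
= (44 - 47.3333) / 16.67
= -3.3333 / 16.67
= -0.20

-0.20
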